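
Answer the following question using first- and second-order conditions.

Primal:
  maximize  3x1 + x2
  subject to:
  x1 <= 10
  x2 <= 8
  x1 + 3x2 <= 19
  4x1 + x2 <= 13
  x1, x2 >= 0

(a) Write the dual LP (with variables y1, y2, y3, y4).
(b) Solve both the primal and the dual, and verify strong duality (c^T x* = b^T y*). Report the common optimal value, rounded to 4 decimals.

The standard primal-dual pair for 'max c^T x s.t. A x <= b, x >= 0' is:
  Dual:  min b^T y  s.t.  A^T y >= c,  y >= 0.

So the dual LP is:
  minimize  10y1 + 8y2 + 19y3 + 13y4
  subject to:
    y1 + y3 + 4y4 >= 3
    y2 + 3y3 + y4 >= 1
    y1, y2, y3, y4 >= 0

Solving the primal: x* = (1.8182, 5.7273).
  primal value c^T x* = 11.1818.
Solving the dual: y* = (0, 0, 0.0909, 0.7273).
  dual value b^T y* = 11.1818.
Strong duality: c^T x* = b^T y*. Confirmed.

11.1818


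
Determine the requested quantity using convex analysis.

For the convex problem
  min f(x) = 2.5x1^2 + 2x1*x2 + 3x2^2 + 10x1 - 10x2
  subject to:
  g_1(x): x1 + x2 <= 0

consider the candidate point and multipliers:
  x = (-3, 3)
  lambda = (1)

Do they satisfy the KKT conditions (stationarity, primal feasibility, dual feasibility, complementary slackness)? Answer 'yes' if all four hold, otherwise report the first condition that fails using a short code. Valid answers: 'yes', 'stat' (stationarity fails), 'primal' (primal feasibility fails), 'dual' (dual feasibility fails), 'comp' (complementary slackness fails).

Gradient of f: grad f(x) = Q x + c = (1, 2)
Constraint values g_i(x) = a_i^T x - b_i:
  g_1((-3, 3)) = 0
Stationarity residual: grad f(x) + sum_i lambda_i a_i = (2, 3)
  -> stationarity FAILS
Primal feasibility (all g_i <= 0): OK
Dual feasibility (all lambda_i >= 0): OK
Complementary slackness (lambda_i * g_i(x) = 0 for all i): OK

Verdict: the first failing condition is stationarity -> stat.

stat


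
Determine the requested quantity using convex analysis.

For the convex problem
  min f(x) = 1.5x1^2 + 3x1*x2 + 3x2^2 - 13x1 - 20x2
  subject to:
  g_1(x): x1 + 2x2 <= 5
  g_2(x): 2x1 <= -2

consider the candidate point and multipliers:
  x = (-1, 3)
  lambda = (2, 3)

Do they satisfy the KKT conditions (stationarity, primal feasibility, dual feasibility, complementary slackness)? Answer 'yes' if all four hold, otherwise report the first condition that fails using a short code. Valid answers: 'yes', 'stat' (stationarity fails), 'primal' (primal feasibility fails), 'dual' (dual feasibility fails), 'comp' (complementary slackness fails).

Gradient of f: grad f(x) = Q x + c = (-7, -5)
Constraint values g_i(x) = a_i^T x - b_i:
  g_1((-1, 3)) = 0
  g_2((-1, 3)) = 0
Stationarity residual: grad f(x) + sum_i lambda_i a_i = (1, -1)
  -> stationarity FAILS
Primal feasibility (all g_i <= 0): OK
Dual feasibility (all lambda_i >= 0): OK
Complementary slackness (lambda_i * g_i(x) = 0 for all i): OK

Verdict: the first failing condition is stationarity -> stat.

stat


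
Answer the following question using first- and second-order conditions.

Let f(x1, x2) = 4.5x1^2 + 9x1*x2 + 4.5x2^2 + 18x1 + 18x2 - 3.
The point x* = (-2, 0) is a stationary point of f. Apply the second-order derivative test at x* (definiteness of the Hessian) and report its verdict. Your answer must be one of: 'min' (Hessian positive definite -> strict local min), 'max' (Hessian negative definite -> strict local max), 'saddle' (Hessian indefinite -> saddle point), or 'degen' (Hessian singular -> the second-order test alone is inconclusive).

Compute the Hessian H = grad^2 f:
  H = [[9, 9], [9, 9]]
Verify stationarity: grad f(x*) = H x* + g = (0, 0).
Eigenvalues of H: 0, 18.
H has a zero eigenvalue (singular; positive semidefinite but not definite), so H is neither positive definite, negative definite, nor indefinite. The second-order test alone is inconclusive -> degen.
(Indeed, f is constant along the null direction of H through x*, so x* is not a strict local extremum.)

degen


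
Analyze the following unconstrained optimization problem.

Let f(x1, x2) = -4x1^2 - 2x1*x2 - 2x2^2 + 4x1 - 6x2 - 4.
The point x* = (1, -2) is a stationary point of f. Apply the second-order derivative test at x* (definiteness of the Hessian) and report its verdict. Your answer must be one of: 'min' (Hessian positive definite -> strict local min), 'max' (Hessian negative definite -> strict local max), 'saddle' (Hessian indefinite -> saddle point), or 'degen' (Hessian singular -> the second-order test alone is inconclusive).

Compute the Hessian H = grad^2 f:
  H = [[-8, -2], [-2, -4]]
Verify stationarity: grad f(x*) = H x* + g = (0, 0).
Eigenvalues of H: -8.8284, -3.1716.
Both eigenvalues < 0, so H is negative definite -> x* is a strict local max.

max


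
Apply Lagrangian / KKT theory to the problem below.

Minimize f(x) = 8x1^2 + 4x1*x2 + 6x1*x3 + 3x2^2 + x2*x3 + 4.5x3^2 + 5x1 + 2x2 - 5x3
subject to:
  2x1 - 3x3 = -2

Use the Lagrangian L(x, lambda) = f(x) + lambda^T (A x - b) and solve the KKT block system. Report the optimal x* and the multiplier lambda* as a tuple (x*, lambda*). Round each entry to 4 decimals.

Form the Lagrangian:
  L(x, lambda) = (1/2) x^T Q x + c^T x + lambda^T (A x - b)
Stationarity (grad_x L = 0): Q x + c + A^T lambda = 0.
Primal feasibility: A x = b.

This gives the KKT block system:
  [ Q   A^T ] [ x     ]   [-c ]
  [ A    0  ] [ lambda ] = [ b ]

Solving the linear system:
  x*      = (-0.3116, -0.2021, 0.459)
  lambda* = (-0.9802)
  f(x*)   = -3.1087

x* = (-0.3116, -0.2021, 0.459), lambda* = (-0.9802)


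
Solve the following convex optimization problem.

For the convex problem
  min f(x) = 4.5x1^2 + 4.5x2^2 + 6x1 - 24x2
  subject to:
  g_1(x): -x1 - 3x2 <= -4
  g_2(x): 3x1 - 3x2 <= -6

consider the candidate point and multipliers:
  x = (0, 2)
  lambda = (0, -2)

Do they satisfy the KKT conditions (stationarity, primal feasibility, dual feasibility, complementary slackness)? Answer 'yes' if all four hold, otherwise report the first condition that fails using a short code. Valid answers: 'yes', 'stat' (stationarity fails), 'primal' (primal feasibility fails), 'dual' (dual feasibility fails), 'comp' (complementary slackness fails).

Gradient of f: grad f(x) = Q x + c = (6, -6)
Constraint values g_i(x) = a_i^T x - b_i:
  g_1((0, 2)) = -2
  g_2((0, 2)) = 0
Stationarity residual: grad f(x) + sum_i lambda_i a_i = (0, 0)
  -> stationarity OK
Primal feasibility (all g_i <= 0): OK
Dual feasibility (all lambda_i >= 0): FAILS
Complementary slackness (lambda_i * g_i(x) = 0 for all i): OK

Verdict: the first failing condition is dual_feasibility -> dual.

dual


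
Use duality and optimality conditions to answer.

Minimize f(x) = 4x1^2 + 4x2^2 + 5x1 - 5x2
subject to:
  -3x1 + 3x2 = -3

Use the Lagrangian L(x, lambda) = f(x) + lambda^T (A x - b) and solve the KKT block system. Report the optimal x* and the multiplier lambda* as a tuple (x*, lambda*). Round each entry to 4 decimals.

Form the Lagrangian:
  L(x, lambda) = (1/2) x^T Q x + c^T x + lambda^T (A x - b)
Stationarity (grad_x L = 0): Q x + c + A^T lambda = 0.
Primal feasibility: A x = b.

This gives the KKT block system:
  [ Q   A^T ] [ x     ]   [-c ]
  [ A    0  ] [ lambda ] = [ b ]

Solving the linear system:
  x*      = (0.5, -0.5)
  lambda* = (3)
  f(x*)   = 7

x* = (0.5, -0.5), lambda* = (3)


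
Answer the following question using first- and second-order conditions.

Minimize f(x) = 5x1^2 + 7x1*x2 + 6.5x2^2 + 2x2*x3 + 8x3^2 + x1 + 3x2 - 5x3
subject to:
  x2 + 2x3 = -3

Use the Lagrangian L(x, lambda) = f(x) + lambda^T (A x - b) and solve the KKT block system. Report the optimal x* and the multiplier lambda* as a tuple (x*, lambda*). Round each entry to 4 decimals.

Form the Lagrangian:
  L(x, lambda) = (1/2) x^T Q x + c^T x + lambda^T (A x - b)
Stationarity (grad_x L = 0): Q x + c + A^T lambda = 0.
Primal feasibility: A x = b.

This gives the KKT block system:
  [ Q   A^T ] [ x     ]   [-c ]
  [ A    0  ] [ lambda ] = [ b ]

Solving the linear system:
  x*      = (0.8564, -1.3663, -0.8168)
  lambda* = (10.401)
  f(x*)   = 16.0223

x* = (0.8564, -1.3663, -0.8168), lambda* = (10.401)


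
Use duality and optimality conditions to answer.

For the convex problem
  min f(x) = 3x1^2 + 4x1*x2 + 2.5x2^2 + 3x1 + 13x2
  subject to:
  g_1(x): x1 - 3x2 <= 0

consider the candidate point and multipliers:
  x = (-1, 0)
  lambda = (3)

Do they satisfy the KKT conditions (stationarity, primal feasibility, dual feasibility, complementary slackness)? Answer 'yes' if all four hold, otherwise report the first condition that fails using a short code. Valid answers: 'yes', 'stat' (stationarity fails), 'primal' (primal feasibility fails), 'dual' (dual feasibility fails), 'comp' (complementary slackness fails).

Gradient of f: grad f(x) = Q x + c = (-3, 9)
Constraint values g_i(x) = a_i^T x - b_i:
  g_1((-1, 0)) = -1
Stationarity residual: grad f(x) + sum_i lambda_i a_i = (0, 0)
  -> stationarity OK
Primal feasibility (all g_i <= 0): OK
Dual feasibility (all lambda_i >= 0): OK
Complementary slackness (lambda_i * g_i(x) = 0 for all i): FAILS

Verdict: the first failing condition is complementary_slackness -> comp.

comp


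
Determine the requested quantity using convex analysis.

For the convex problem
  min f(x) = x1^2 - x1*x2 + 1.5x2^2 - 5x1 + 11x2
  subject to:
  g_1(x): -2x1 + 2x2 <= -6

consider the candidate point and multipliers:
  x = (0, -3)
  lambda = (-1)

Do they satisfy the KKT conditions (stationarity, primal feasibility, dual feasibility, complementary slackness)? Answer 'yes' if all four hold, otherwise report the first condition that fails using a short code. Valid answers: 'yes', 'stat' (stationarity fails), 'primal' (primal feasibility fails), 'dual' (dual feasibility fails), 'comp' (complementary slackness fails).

Gradient of f: grad f(x) = Q x + c = (-2, 2)
Constraint values g_i(x) = a_i^T x - b_i:
  g_1((0, -3)) = 0
Stationarity residual: grad f(x) + sum_i lambda_i a_i = (0, 0)
  -> stationarity OK
Primal feasibility (all g_i <= 0): OK
Dual feasibility (all lambda_i >= 0): FAILS
Complementary slackness (lambda_i * g_i(x) = 0 for all i): OK

Verdict: the first failing condition is dual_feasibility -> dual.

dual


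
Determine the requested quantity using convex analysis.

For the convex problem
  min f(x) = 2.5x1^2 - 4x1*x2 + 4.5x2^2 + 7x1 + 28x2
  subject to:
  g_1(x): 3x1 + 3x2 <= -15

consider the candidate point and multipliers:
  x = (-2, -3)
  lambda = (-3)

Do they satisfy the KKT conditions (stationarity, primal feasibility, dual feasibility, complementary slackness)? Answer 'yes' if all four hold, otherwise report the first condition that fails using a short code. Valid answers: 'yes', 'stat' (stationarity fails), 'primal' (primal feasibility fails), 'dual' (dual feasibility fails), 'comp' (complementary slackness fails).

Gradient of f: grad f(x) = Q x + c = (9, 9)
Constraint values g_i(x) = a_i^T x - b_i:
  g_1((-2, -3)) = 0
Stationarity residual: grad f(x) + sum_i lambda_i a_i = (0, 0)
  -> stationarity OK
Primal feasibility (all g_i <= 0): OK
Dual feasibility (all lambda_i >= 0): FAILS
Complementary slackness (lambda_i * g_i(x) = 0 for all i): OK

Verdict: the first failing condition is dual_feasibility -> dual.

dual


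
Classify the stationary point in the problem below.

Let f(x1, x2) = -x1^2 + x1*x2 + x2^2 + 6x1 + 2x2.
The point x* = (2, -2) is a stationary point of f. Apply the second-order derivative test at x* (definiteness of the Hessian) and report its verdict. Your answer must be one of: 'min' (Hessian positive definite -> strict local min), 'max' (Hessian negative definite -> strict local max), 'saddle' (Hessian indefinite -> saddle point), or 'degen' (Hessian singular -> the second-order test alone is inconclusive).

Compute the Hessian H = grad^2 f:
  H = [[-2, 1], [1, 2]]
Verify stationarity: grad f(x*) = H x* + g = (0, 0).
Eigenvalues of H: -2.2361, 2.2361.
Eigenvalues have mixed signs, so H is indefinite -> x* is a saddle point.

saddle


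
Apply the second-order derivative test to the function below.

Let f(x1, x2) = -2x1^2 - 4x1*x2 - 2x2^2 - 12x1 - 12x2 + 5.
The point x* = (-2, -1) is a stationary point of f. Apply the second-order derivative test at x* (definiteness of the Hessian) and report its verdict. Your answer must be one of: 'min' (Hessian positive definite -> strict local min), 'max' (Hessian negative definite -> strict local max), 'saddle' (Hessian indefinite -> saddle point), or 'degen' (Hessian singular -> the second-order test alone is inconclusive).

Compute the Hessian H = grad^2 f:
  H = [[-4, -4], [-4, -4]]
Verify stationarity: grad f(x*) = H x* + g = (0, 0).
Eigenvalues of H: -8, 0.
H has a zero eigenvalue (singular; negative semidefinite but not definite), so H is neither positive definite, negative definite, nor indefinite. The second-order test alone is inconclusive -> degen.
(Indeed, f is constant along the null direction of H through x*, so x* is not a strict local extremum.)

degen


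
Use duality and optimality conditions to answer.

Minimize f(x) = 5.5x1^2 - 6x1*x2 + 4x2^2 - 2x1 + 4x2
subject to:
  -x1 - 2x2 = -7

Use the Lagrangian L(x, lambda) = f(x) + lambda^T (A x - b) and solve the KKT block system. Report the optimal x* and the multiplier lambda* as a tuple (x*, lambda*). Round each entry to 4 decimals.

Form the Lagrangian:
  L(x, lambda) = (1/2) x^T Q x + c^T x + lambda^T (A x - b)
Stationarity (grad_x L = 0): Q x + c + A^T lambda = 0.
Primal feasibility: A x = b.

This gives the KKT block system:
  [ Q   A^T ] [ x     ]   [-c ]
  [ A    0  ] [ lambda ] = [ b ]

Solving the linear system:
  x*      = (2.0526, 2.4737)
  lambda* = (5.7368)
  f(x*)   = 22.9737

x* = (2.0526, 2.4737), lambda* = (5.7368)


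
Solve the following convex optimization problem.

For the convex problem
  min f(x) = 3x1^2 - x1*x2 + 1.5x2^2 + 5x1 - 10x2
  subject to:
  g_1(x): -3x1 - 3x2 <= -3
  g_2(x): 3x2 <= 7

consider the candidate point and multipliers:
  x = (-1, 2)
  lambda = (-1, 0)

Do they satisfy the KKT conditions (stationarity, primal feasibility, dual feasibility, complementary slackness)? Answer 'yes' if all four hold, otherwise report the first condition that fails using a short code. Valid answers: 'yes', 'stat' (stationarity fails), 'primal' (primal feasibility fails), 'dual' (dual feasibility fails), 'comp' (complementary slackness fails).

Gradient of f: grad f(x) = Q x + c = (-3, -3)
Constraint values g_i(x) = a_i^T x - b_i:
  g_1((-1, 2)) = 0
  g_2((-1, 2)) = -1
Stationarity residual: grad f(x) + sum_i lambda_i a_i = (0, 0)
  -> stationarity OK
Primal feasibility (all g_i <= 0): OK
Dual feasibility (all lambda_i >= 0): FAILS
Complementary slackness (lambda_i * g_i(x) = 0 for all i): OK

Verdict: the first failing condition is dual_feasibility -> dual.

dual


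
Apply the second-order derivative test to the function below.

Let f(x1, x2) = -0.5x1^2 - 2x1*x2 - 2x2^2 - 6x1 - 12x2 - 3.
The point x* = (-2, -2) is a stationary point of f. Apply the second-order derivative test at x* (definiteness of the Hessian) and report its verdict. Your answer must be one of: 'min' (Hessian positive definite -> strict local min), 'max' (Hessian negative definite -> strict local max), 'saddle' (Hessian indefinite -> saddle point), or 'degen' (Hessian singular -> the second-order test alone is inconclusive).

Compute the Hessian H = grad^2 f:
  H = [[-1, -2], [-2, -4]]
Verify stationarity: grad f(x*) = H x* + g = (0, 0).
Eigenvalues of H: -5, 0.
H has a zero eigenvalue (singular; negative semidefinite but not definite), so H is neither positive definite, negative definite, nor indefinite. The second-order test alone is inconclusive -> degen.
(Indeed, f is constant along the null direction of H through x*, so x* is not a strict local extremum.)

degen


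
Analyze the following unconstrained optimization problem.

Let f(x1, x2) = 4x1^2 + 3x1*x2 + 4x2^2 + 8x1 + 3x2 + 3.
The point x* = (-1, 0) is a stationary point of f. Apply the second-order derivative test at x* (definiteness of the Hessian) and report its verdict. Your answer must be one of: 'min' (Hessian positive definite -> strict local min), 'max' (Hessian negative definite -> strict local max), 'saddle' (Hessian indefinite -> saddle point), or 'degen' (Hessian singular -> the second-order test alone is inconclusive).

Compute the Hessian H = grad^2 f:
  H = [[8, 3], [3, 8]]
Verify stationarity: grad f(x*) = H x* + g = (0, 0).
Eigenvalues of H: 5, 11.
Both eigenvalues > 0, so H is positive definite -> x* is a strict local min.

min


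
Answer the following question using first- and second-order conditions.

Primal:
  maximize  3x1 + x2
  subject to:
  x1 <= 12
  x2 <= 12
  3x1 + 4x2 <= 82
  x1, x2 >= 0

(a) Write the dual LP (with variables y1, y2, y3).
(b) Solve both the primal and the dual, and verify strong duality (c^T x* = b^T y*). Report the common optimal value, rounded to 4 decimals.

The standard primal-dual pair for 'max c^T x s.t. A x <= b, x >= 0' is:
  Dual:  min b^T y  s.t.  A^T y >= c,  y >= 0.

So the dual LP is:
  minimize  12y1 + 12y2 + 82y3
  subject to:
    y1 + 3y3 >= 3
    y2 + 4y3 >= 1
    y1, y2, y3 >= 0

Solving the primal: x* = (12, 11.5).
  primal value c^T x* = 47.5.
Solving the dual: y* = (2.25, 0, 0.25).
  dual value b^T y* = 47.5.
Strong duality: c^T x* = b^T y*. Confirmed.

47.5


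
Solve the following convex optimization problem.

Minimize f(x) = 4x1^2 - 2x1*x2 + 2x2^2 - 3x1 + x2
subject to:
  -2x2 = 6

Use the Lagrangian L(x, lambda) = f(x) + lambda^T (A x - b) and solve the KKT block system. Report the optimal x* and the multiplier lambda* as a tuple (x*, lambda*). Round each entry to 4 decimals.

Form the Lagrangian:
  L(x, lambda) = (1/2) x^T Q x + c^T x + lambda^T (A x - b)
Stationarity (grad_x L = 0): Q x + c + A^T lambda = 0.
Primal feasibility: A x = b.

This gives the KKT block system:
  [ Q   A^T ] [ x     ]   [-c ]
  [ A    0  ] [ lambda ] = [ b ]

Solving the linear system:
  x*      = (-0.375, -3)
  lambda* = (-5.125)
  f(x*)   = 14.4375

x* = (-0.375, -3), lambda* = (-5.125)


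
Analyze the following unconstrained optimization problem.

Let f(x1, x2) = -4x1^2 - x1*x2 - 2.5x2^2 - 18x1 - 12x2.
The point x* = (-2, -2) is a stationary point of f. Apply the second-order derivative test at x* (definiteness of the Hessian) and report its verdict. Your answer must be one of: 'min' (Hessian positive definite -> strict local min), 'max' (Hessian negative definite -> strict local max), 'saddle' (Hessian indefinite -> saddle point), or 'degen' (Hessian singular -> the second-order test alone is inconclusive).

Compute the Hessian H = grad^2 f:
  H = [[-8, -1], [-1, -5]]
Verify stationarity: grad f(x*) = H x* + g = (0, 0).
Eigenvalues of H: -8.3028, -4.6972.
Both eigenvalues < 0, so H is negative definite -> x* is a strict local max.

max


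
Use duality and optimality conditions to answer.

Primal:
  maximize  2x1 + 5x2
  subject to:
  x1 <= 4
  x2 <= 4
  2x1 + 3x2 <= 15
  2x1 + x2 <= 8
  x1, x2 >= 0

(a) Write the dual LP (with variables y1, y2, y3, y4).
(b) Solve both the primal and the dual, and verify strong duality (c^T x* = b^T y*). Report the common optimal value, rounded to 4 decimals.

The standard primal-dual pair for 'max c^T x s.t. A x <= b, x >= 0' is:
  Dual:  min b^T y  s.t.  A^T y >= c,  y >= 0.

So the dual LP is:
  minimize  4y1 + 4y2 + 15y3 + 8y4
  subject to:
    y1 + 2y3 + 2y4 >= 2
    y2 + 3y3 + y4 >= 5
    y1, y2, y3, y4 >= 0

Solving the primal: x* = (1.5, 4).
  primal value c^T x* = 23.
Solving the dual: y* = (0, 2, 1, 0).
  dual value b^T y* = 23.
Strong duality: c^T x* = b^T y*. Confirmed.

23


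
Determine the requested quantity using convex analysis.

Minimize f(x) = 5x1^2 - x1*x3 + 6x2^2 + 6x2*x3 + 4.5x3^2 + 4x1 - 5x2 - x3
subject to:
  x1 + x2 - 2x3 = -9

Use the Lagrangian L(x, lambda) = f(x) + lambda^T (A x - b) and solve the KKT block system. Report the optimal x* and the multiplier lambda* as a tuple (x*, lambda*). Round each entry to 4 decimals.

Form the Lagrangian:
  L(x, lambda) = (1/2) x^T Q x + c^T x + lambda^T (A x - b)
Stationarity (grad_x L = 0): Q x + c + A^T lambda = 0.
Primal feasibility: A x = b.

This gives the KKT block system:
  [ Q   A^T ] [ x     ]   [-c ]
  [ A    0  ] [ lambda ] = [ b ]

Solving the linear system:
  x*      = (-0.933, -1.8429, 3.1121)
  lambda* = (8.4421)
  f(x*)   = 39.1748

x* = (-0.933, -1.8429, 3.1121), lambda* = (8.4421)


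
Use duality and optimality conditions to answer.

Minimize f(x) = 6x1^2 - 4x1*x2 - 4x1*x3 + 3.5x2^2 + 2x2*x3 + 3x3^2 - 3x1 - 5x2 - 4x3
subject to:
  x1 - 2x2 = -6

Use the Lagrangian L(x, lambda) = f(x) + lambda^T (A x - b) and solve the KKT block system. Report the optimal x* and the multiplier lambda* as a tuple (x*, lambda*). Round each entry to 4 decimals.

Form the Lagrangian:
  L(x, lambda) = (1/2) x^T Q x + c^T x + lambda^T (A x - b)
Stationarity (grad_x L = 0): Q x + c + A^T lambda = 0.
Primal feasibility: A x = b.

This gives the KKT block system:
  [ Q   A^T ] [ x     ]   [-c ]
  [ A    0  ] [ lambda ] = [ b ]

Solving the linear system:
  x*      = (0.7273, 3.3636, 0.0303)
  lambda* = (7.8485)
  f(x*)   = 13.9848

x* = (0.7273, 3.3636, 0.0303), lambda* = (7.8485)


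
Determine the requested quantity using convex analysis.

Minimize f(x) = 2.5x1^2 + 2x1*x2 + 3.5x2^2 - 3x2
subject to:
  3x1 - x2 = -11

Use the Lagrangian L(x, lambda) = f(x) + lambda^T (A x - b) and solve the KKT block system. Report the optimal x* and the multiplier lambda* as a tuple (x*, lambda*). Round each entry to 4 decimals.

Form the Lagrangian:
  L(x, lambda) = (1/2) x^T Q x + c^T x + lambda^T (A x - b)
Stationarity (grad_x L = 0): Q x + c + A^T lambda = 0.
Primal feasibility: A x = b.

This gives the KKT block system:
  [ Q   A^T ] [ x     ]   [-c ]
  [ A    0  ] [ lambda ] = [ b ]

Solving the linear system:
  x*      = (-3.05, 1.85)
  lambda* = (3.85)
  f(x*)   = 18.4

x* = (-3.05, 1.85), lambda* = (3.85)


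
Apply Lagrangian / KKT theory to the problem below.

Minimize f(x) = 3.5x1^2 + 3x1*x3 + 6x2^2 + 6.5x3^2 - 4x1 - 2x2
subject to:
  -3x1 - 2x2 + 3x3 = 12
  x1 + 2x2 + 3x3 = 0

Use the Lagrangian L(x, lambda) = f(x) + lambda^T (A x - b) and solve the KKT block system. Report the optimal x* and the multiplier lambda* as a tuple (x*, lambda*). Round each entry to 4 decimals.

Form the Lagrangian:
  L(x, lambda) = (1/2) x^T Q x + c^T x + lambda^T (A x - b)
Stationarity (grad_x L = 0): Q x + c + A^T lambda = 0.
Primal feasibility: A x = b.

This gives the KKT block system:
  [ Q   A^T ] [ x     ]   [-c ]
  [ A    0  ] [ lambda ] = [ b ]

Solving the linear system:
  x*      = (-2.1683, -0.8317, 1.2772)
  lambda* = (-4.6782, 1.3119)
  f(x*)   = 33.2376

x* = (-2.1683, -0.8317, 1.2772), lambda* = (-4.6782, 1.3119)


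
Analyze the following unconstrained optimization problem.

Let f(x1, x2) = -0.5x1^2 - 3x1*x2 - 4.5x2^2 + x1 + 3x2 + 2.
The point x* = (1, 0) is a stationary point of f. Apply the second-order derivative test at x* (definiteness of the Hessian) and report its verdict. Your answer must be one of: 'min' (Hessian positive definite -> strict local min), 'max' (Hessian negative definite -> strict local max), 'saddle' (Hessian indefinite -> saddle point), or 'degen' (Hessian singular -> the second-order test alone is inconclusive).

Compute the Hessian H = grad^2 f:
  H = [[-1, -3], [-3, -9]]
Verify stationarity: grad f(x*) = H x* + g = (0, 0).
Eigenvalues of H: -10, 0.
H has a zero eigenvalue (singular; negative semidefinite but not definite), so H is neither positive definite, negative definite, nor indefinite. The second-order test alone is inconclusive -> degen.
(Indeed, f is constant along the null direction of H through x*, so x* is not a strict local extremum.)

degen


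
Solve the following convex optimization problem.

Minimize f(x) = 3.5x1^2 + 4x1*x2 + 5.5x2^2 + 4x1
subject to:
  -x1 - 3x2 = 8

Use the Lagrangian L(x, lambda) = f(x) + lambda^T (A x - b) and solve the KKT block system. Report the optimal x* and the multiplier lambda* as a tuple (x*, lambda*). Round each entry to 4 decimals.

Form the Lagrangian:
  L(x, lambda) = (1/2) x^T Q x + c^T x + lambda^T (A x - b)
Stationarity (grad_x L = 0): Q x + c + A^T lambda = 0.
Primal feasibility: A x = b.

This gives the KKT block system:
  [ Q   A^T ] [ x     ]   [-c ]
  [ A    0  ] [ lambda ] = [ b ]

Solving the linear system:
  x*      = (-0.56, -2.48)
  lambda* = (-9.84)
  f(x*)   = 38.24

x* = (-0.56, -2.48), lambda* = (-9.84)


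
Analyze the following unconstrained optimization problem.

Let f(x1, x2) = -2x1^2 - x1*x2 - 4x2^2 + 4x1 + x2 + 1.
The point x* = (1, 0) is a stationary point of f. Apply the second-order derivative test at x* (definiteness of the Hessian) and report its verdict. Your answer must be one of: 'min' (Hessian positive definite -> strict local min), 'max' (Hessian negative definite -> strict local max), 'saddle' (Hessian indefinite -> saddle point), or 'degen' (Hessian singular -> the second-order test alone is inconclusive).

Compute the Hessian H = grad^2 f:
  H = [[-4, -1], [-1, -8]]
Verify stationarity: grad f(x*) = H x* + g = (0, 0).
Eigenvalues of H: -8.2361, -3.7639.
Both eigenvalues < 0, so H is negative definite -> x* is a strict local max.

max


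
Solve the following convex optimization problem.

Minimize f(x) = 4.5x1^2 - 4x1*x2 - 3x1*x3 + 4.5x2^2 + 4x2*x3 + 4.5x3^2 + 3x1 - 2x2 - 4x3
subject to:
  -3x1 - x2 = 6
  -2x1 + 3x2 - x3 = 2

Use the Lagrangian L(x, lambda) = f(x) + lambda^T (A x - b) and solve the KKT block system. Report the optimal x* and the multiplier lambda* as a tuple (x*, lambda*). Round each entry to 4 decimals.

Form the Lagrangian:
  L(x, lambda) = (1/2) x^T Q x + c^T x + lambda^T (A x - b)
Stationarity (grad_x L = 0): Q x + c + A^T lambda = 0.
Primal feasibility: A x = b.

This gives the KKT block system:
  [ Q   A^T ] [ x     ]   [-c ]
  [ A    0  ] [ lambda ] = [ b ]

Solving the linear system:
  x*      = (-1.8154, -0.5538, -0.0307)
  lambda* = (-2.9804, -1.045)
  f(x*)   = 7.8783

x* = (-1.8154, -0.5538, -0.0307), lambda* = (-2.9804, -1.045)


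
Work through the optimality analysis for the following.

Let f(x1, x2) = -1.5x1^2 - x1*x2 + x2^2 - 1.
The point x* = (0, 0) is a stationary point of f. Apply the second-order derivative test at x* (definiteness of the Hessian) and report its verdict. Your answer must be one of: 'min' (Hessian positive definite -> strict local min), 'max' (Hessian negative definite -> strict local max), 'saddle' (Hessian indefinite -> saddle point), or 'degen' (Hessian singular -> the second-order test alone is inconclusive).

Compute the Hessian H = grad^2 f:
  H = [[-3, -1], [-1, 2]]
Verify stationarity: grad f(x*) = H x* + g = (0, 0).
Eigenvalues of H: -3.1926, 2.1926.
Eigenvalues have mixed signs, so H is indefinite -> x* is a saddle point.

saddle


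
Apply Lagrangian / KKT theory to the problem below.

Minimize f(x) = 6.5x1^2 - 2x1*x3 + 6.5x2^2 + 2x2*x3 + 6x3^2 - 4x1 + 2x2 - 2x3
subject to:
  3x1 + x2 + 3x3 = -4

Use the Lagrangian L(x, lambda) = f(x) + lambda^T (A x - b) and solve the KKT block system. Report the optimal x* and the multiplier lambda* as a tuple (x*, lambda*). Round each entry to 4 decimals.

Form the Lagrangian:
  L(x, lambda) = (1/2) x^T Q x + c^T x + lambda^T (A x - b)
Stationarity (grad_x L = 0): Q x + c + A^T lambda = 0.
Primal feasibility: A x = b.

This gives the KKT block system:
  [ Q   A^T ] [ x     ]   [-c ]
  [ A    0  ] [ lambda ] = [ b ]

Solving the linear system:
  x*      = (-0.5473, -0.298, -0.6867)
  lambda* = (3.2472)
  f(x*)   = 7.9778

x* = (-0.5473, -0.298, -0.6867), lambda* = (3.2472)


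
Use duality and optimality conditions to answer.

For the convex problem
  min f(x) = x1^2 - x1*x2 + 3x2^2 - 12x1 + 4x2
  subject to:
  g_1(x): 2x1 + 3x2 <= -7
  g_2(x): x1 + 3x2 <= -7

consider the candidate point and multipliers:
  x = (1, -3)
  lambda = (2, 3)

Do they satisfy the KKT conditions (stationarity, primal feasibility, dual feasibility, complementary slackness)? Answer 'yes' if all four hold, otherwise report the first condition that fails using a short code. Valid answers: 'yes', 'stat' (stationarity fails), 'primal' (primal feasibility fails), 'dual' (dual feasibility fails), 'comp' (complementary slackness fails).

Gradient of f: grad f(x) = Q x + c = (-7, -15)
Constraint values g_i(x) = a_i^T x - b_i:
  g_1((1, -3)) = 0
  g_2((1, -3)) = -1
Stationarity residual: grad f(x) + sum_i lambda_i a_i = (0, 0)
  -> stationarity OK
Primal feasibility (all g_i <= 0): OK
Dual feasibility (all lambda_i >= 0): OK
Complementary slackness (lambda_i * g_i(x) = 0 for all i): FAILS

Verdict: the first failing condition is complementary_slackness -> comp.

comp


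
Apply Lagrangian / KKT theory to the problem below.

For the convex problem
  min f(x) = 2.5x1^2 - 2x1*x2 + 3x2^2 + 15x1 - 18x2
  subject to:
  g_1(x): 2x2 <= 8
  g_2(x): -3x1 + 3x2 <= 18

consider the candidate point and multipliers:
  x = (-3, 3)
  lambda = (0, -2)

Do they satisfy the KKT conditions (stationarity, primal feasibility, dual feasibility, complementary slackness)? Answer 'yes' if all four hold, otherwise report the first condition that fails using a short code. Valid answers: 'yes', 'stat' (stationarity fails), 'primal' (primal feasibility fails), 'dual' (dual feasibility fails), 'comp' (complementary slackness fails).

Gradient of f: grad f(x) = Q x + c = (-6, 6)
Constraint values g_i(x) = a_i^T x - b_i:
  g_1((-3, 3)) = -2
  g_2((-3, 3)) = 0
Stationarity residual: grad f(x) + sum_i lambda_i a_i = (0, 0)
  -> stationarity OK
Primal feasibility (all g_i <= 0): OK
Dual feasibility (all lambda_i >= 0): FAILS
Complementary slackness (lambda_i * g_i(x) = 0 for all i): OK

Verdict: the first failing condition is dual_feasibility -> dual.

dual


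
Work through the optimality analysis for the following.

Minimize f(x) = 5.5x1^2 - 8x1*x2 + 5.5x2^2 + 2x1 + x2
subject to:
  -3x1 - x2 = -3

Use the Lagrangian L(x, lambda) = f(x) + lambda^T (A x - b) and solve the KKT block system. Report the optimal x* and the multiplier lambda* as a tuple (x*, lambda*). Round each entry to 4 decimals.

Form the Lagrangian:
  L(x, lambda) = (1/2) x^T Q x + c^T x + lambda^T (A x - b)
Stationarity (grad_x L = 0): Q x + c + A^T lambda = 0.
Primal feasibility: A x = b.

This gives the KKT block system:
  [ Q   A^T ] [ x     ]   [-c ]
  [ A    0  ] [ lambda ] = [ b ]

Solving the linear system:
  x*      = (0.7848, 0.6456)
  lambda* = (1.8228)
  f(x*)   = 3.8418

x* = (0.7848, 0.6456), lambda* = (1.8228)


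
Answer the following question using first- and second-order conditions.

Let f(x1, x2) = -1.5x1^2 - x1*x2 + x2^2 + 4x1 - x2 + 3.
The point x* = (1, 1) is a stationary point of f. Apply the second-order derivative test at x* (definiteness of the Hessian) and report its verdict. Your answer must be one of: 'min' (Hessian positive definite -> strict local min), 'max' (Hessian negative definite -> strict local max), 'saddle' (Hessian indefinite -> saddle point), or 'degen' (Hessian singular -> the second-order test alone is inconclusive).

Compute the Hessian H = grad^2 f:
  H = [[-3, -1], [-1, 2]]
Verify stationarity: grad f(x*) = H x* + g = (0, 0).
Eigenvalues of H: -3.1926, 2.1926.
Eigenvalues have mixed signs, so H is indefinite -> x* is a saddle point.

saddle


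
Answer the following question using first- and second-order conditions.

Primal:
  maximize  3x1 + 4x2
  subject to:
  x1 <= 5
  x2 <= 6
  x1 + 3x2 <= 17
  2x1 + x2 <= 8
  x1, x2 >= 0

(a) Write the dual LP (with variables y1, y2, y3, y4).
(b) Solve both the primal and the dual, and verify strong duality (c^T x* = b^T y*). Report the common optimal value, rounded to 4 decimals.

The standard primal-dual pair for 'max c^T x s.t. A x <= b, x >= 0' is:
  Dual:  min b^T y  s.t.  A^T y >= c,  y >= 0.

So the dual LP is:
  minimize  5y1 + 6y2 + 17y3 + 8y4
  subject to:
    y1 + y3 + 2y4 >= 3
    y2 + 3y3 + y4 >= 4
    y1, y2, y3, y4 >= 0

Solving the primal: x* = (1.4, 5.2).
  primal value c^T x* = 25.
Solving the dual: y* = (0, 0, 1, 1).
  dual value b^T y* = 25.
Strong duality: c^T x* = b^T y*. Confirmed.

25


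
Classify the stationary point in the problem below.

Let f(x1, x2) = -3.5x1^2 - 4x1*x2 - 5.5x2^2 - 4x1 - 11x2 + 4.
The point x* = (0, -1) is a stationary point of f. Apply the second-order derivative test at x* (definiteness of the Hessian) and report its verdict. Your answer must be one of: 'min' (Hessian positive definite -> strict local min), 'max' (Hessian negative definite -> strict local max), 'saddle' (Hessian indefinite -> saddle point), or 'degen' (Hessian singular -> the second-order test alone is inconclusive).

Compute the Hessian H = grad^2 f:
  H = [[-7, -4], [-4, -11]]
Verify stationarity: grad f(x*) = H x* + g = (0, 0).
Eigenvalues of H: -13.4721, -4.5279.
Both eigenvalues < 0, so H is negative definite -> x* is a strict local max.

max


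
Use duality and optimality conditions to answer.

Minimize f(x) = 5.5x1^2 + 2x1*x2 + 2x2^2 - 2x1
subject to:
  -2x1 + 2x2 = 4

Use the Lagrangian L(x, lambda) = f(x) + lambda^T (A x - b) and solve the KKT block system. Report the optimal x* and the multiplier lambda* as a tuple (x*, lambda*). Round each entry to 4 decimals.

Form the Lagrangian:
  L(x, lambda) = (1/2) x^T Q x + c^T x + lambda^T (A x - b)
Stationarity (grad_x L = 0): Q x + c + A^T lambda = 0.
Primal feasibility: A x = b.

This gives the KKT block system:
  [ Q   A^T ] [ x     ]   [-c ]
  [ A    0  ] [ lambda ] = [ b ]

Solving the linear system:
  x*      = (-0.5263, 1.4737)
  lambda* = (-2.4211)
  f(x*)   = 5.3684

x* = (-0.5263, 1.4737), lambda* = (-2.4211)


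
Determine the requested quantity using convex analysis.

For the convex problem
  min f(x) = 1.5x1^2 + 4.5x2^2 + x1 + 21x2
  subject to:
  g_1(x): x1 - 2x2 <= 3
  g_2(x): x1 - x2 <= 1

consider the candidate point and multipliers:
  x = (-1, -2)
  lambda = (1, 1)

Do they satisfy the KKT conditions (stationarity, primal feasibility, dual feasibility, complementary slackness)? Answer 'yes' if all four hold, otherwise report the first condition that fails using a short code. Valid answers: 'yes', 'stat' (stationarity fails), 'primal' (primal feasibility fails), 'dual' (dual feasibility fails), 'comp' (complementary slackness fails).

Gradient of f: grad f(x) = Q x + c = (-2, 3)
Constraint values g_i(x) = a_i^T x - b_i:
  g_1((-1, -2)) = 0
  g_2((-1, -2)) = 0
Stationarity residual: grad f(x) + sum_i lambda_i a_i = (0, 0)
  -> stationarity OK
Primal feasibility (all g_i <= 0): OK
Dual feasibility (all lambda_i >= 0): OK
Complementary slackness (lambda_i * g_i(x) = 0 for all i): OK

Verdict: yes, KKT holds.

yes


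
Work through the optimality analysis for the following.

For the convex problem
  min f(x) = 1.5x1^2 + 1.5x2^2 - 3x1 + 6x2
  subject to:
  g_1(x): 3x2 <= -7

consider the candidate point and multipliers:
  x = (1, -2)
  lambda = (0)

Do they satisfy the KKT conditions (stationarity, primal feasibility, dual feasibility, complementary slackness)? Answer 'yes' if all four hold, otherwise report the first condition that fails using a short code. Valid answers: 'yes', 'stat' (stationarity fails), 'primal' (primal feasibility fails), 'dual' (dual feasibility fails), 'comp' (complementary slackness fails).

Gradient of f: grad f(x) = Q x + c = (0, 0)
Constraint values g_i(x) = a_i^T x - b_i:
  g_1((1, -2)) = 1
Stationarity residual: grad f(x) + sum_i lambda_i a_i = (0, 0)
  -> stationarity OK
Primal feasibility (all g_i <= 0): FAILS
Dual feasibility (all lambda_i >= 0): OK
Complementary slackness (lambda_i * g_i(x) = 0 for all i): OK

Verdict: the first failing condition is primal_feasibility -> primal.

primal


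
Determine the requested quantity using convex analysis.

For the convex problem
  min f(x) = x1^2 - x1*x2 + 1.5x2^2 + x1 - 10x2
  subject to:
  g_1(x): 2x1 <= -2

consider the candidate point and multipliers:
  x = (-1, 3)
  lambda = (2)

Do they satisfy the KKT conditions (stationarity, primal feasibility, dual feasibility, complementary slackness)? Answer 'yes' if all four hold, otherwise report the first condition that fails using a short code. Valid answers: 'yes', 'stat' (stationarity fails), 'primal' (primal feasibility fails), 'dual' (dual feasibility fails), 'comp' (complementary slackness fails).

Gradient of f: grad f(x) = Q x + c = (-4, 0)
Constraint values g_i(x) = a_i^T x - b_i:
  g_1((-1, 3)) = 0
Stationarity residual: grad f(x) + sum_i lambda_i a_i = (0, 0)
  -> stationarity OK
Primal feasibility (all g_i <= 0): OK
Dual feasibility (all lambda_i >= 0): OK
Complementary slackness (lambda_i * g_i(x) = 0 for all i): OK

Verdict: yes, KKT holds.

yes


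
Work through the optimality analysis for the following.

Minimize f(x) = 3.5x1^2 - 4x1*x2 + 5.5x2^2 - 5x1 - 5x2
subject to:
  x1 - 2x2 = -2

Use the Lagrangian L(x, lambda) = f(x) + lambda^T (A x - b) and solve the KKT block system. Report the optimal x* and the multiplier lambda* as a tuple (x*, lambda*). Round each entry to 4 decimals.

Form the Lagrangian:
  L(x, lambda) = (1/2) x^T Q x + c^T x + lambda^T (A x - b)
Stationarity (grad_x L = 0): Q x + c + A^T lambda = 0.
Primal feasibility: A x = b.

This gives the KKT block system:
  [ Q   A^T ] [ x     ]   [-c ]
  [ A    0  ] [ lambda ] = [ b ]

Solving the linear system:
  x*      = (1.0435, 1.5217)
  lambda* = (3.7826)
  f(x*)   = -2.6304

x* = (1.0435, 1.5217), lambda* = (3.7826)


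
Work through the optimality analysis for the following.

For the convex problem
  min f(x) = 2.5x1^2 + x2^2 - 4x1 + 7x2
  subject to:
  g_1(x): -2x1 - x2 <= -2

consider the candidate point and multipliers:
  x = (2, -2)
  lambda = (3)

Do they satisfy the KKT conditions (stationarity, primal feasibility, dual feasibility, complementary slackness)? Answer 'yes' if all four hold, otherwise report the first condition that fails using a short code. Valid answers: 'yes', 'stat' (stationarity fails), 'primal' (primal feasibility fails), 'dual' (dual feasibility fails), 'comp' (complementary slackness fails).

Gradient of f: grad f(x) = Q x + c = (6, 3)
Constraint values g_i(x) = a_i^T x - b_i:
  g_1((2, -2)) = 0
Stationarity residual: grad f(x) + sum_i lambda_i a_i = (0, 0)
  -> stationarity OK
Primal feasibility (all g_i <= 0): OK
Dual feasibility (all lambda_i >= 0): OK
Complementary slackness (lambda_i * g_i(x) = 0 for all i): OK

Verdict: yes, KKT holds.

yes


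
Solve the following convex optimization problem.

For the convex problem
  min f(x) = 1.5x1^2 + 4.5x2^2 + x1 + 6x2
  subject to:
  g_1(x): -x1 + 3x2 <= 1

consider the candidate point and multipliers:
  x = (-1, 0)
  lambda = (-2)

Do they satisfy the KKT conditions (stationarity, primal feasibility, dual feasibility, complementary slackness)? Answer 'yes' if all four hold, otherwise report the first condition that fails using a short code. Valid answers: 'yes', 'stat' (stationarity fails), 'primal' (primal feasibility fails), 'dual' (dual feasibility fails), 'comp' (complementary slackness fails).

Gradient of f: grad f(x) = Q x + c = (-2, 6)
Constraint values g_i(x) = a_i^T x - b_i:
  g_1((-1, 0)) = 0
Stationarity residual: grad f(x) + sum_i lambda_i a_i = (0, 0)
  -> stationarity OK
Primal feasibility (all g_i <= 0): OK
Dual feasibility (all lambda_i >= 0): FAILS
Complementary slackness (lambda_i * g_i(x) = 0 for all i): OK

Verdict: the first failing condition is dual_feasibility -> dual.

dual


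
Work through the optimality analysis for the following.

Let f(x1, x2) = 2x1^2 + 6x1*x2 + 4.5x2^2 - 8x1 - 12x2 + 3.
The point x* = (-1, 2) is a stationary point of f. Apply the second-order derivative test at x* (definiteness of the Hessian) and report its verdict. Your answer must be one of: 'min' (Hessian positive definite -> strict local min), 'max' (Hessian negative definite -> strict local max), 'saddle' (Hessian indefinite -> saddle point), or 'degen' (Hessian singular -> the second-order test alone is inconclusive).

Compute the Hessian H = grad^2 f:
  H = [[4, 6], [6, 9]]
Verify stationarity: grad f(x*) = H x* + g = (0, 0).
Eigenvalues of H: 0, 13.
H has a zero eigenvalue (singular; positive semidefinite but not definite), so H is neither positive definite, negative definite, nor indefinite. The second-order test alone is inconclusive -> degen.
(Indeed, f is constant along the null direction of H through x*, so x* is not a strict local extremum.)

degen
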